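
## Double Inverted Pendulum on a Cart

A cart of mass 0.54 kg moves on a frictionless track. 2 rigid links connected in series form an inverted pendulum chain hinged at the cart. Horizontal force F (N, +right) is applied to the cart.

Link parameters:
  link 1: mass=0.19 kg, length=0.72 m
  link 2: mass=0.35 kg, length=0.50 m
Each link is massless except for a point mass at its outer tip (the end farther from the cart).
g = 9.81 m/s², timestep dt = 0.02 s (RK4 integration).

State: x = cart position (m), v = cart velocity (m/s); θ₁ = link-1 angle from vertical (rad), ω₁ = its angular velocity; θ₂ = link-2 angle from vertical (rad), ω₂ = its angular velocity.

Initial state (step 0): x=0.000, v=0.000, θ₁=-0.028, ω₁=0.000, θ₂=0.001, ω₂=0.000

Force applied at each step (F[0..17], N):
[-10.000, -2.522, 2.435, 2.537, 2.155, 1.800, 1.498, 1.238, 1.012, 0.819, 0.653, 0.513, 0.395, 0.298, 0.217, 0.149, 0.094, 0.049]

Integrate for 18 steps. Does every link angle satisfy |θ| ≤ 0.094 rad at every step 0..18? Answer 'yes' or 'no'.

apply F[0]=-10.000 → step 1: x=-0.004, v=-0.365, θ₁=-0.023, ω₁=0.485, θ₂=0.001, ω₂=0.032
apply F[1]=-2.522 → step 2: x=-0.012, v=-0.455, θ₁=-0.012, ω₁=0.595, θ₂=0.002, ω₂=0.054
apply F[2]=+2.435 → step 3: x=-0.020, v=-0.363, θ₁=-0.002, ω₁=0.462, θ₂=0.003, ω₂=0.064
apply F[3]=+2.537 → step 4: x=-0.026, v=-0.270, θ₁=0.006, ω₁=0.332, θ₂=0.005, ω₂=0.066
apply F[4]=+2.155 → step 5: x=-0.031, v=-0.192, θ₁=0.012, ω₁=0.228, θ₂=0.006, ω₂=0.062
apply F[5]=+1.800 → step 6: x=-0.034, v=-0.128, θ₁=0.015, ω₁=0.146, θ₂=0.007, ω₂=0.054
apply F[6]=+1.498 → step 7: x=-0.036, v=-0.076, θ₁=0.018, ω₁=0.083, θ₂=0.008, ω₂=0.044
apply F[7]=+1.238 → step 8: x=-0.037, v=-0.033, θ₁=0.019, ω₁=0.034, θ₂=0.009, ω₂=0.033
apply F[8]=+1.012 → step 9: x=-0.038, v=0.000, θ₁=0.019, ω₁=-0.003, θ₂=0.009, ω₂=0.022
apply F[9]=+0.819 → step 10: x=-0.037, v=0.027, θ₁=0.019, ω₁=-0.030, θ₂=0.010, ω₂=0.011
apply F[10]=+0.653 → step 11: x=-0.037, v=0.047, θ₁=0.018, ω₁=-0.049, θ₂=0.010, ω₂=0.002
apply F[11]=+0.513 → step 12: x=-0.036, v=0.063, θ₁=0.017, ω₁=-0.062, θ₂=0.010, ω₂=-0.007
apply F[12]=+0.395 → step 13: x=-0.034, v=0.074, θ₁=0.016, ω₁=-0.070, θ₂=0.010, ω₂=-0.014
apply F[13]=+0.298 → step 14: x=-0.033, v=0.082, θ₁=0.014, ω₁=-0.074, θ₂=0.009, ω₂=-0.021
apply F[14]=+0.217 → step 15: x=-0.031, v=0.088, θ₁=0.013, ω₁=-0.076, θ₂=0.009, ω₂=-0.025
apply F[15]=+0.149 → step 16: x=-0.029, v=0.091, θ₁=0.011, ω₁=-0.075, θ₂=0.008, ω₂=-0.029
apply F[16]=+0.094 → step 17: x=-0.027, v=0.092, θ₁=0.010, ω₁=-0.073, θ₂=0.008, ω₂=-0.032
apply F[17]=+0.049 → step 18: x=-0.025, v=0.093, θ₁=0.008, ω₁=-0.070, θ₂=0.007, ω₂=-0.034
Max |angle| over trajectory = 0.028 rad; bound = 0.094 → within bound.

Answer: yes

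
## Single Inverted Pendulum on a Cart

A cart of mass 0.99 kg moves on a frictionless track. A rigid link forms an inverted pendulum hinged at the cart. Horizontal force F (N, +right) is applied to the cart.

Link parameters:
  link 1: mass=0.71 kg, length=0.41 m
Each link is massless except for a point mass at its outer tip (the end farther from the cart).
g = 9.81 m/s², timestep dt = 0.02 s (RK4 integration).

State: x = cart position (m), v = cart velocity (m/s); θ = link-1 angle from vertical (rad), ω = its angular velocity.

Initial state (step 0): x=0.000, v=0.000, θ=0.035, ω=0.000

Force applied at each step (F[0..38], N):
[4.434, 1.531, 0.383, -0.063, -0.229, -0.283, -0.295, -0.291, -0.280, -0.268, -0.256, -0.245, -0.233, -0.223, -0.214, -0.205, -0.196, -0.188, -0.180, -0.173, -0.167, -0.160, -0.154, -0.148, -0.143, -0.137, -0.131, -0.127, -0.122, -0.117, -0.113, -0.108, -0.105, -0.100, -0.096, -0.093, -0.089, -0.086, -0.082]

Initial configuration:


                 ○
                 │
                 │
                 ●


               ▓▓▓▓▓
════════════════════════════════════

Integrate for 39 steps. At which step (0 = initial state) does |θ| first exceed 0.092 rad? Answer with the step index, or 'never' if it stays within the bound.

Answer: never

Derivation:
apply F[0]=+4.434 → step 1: x=0.001, v=0.085, θ=0.033, ω=-0.190
apply F[1]=+1.531 → step 2: x=0.003, v=0.111, θ=0.029, ω=-0.240
apply F[2]=+0.383 → step 3: x=0.005, v=0.115, θ=0.024, ω=-0.237
apply F[3]=-0.063 → step 4: x=0.007, v=0.111, θ=0.020, ω=-0.216
apply F[4]=-0.229 → step 5: x=0.009, v=0.104, θ=0.015, ω=-0.190
apply F[5]=-0.283 → step 6: x=0.011, v=0.096, θ=0.012, ω=-0.165
apply F[6]=-0.295 → step 7: x=0.013, v=0.089, θ=0.009, ω=-0.142
apply F[7]=-0.291 → step 8: x=0.015, v=0.082, θ=0.006, ω=-0.122
apply F[8]=-0.280 → step 9: x=0.017, v=0.076, θ=0.004, ω=-0.104
apply F[9]=-0.268 → step 10: x=0.018, v=0.070, θ=0.002, ω=-0.088
apply F[10]=-0.256 → step 11: x=0.019, v=0.064, θ=0.000, ω=-0.075
apply F[11]=-0.245 → step 12: x=0.021, v=0.059, θ=-0.001, ω=-0.063
apply F[12]=-0.233 → step 13: x=0.022, v=0.055, θ=-0.002, ω=-0.053
apply F[13]=-0.223 → step 14: x=0.023, v=0.051, θ=-0.003, ω=-0.044
apply F[14]=-0.214 → step 15: x=0.024, v=0.047, θ=-0.004, ω=-0.036
apply F[15]=-0.205 → step 16: x=0.025, v=0.043, θ=-0.005, ω=-0.029
apply F[16]=-0.196 → step 17: x=0.026, v=0.040, θ=-0.005, ω=-0.024
apply F[17]=-0.188 → step 18: x=0.026, v=0.037, θ=-0.005, ω=-0.019
apply F[18]=-0.180 → step 19: x=0.027, v=0.034, θ=-0.006, ω=-0.015
apply F[19]=-0.173 → step 20: x=0.028, v=0.032, θ=-0.006, ω=-0.011
apply F[20]=-0.167 → step 21: x=0.028, v=0.029, θ=-0.006, ω=-0.008
apply F[21]=-0.160 → step 22: x=0.029, v=0.027, θ=-0.006, ω=-0.005
apply F[22]=-0.154 → step 23: x=0.029, v=0.025, θ=-0.006, ω=-0.003
apply F[23]=-0.148 → step 24: x=0.030, v=0.022, θ=-0.007, ω=-0.001
apply F[24]=-0.143 → step 25: x=0.030, v=0.021, θ=-0.007, ω=0.001
apply F[25]=-0.137 → step 26: x=0.031, v=0.019, θ=-0.006, ω=0.002
apply F[26]=-0.131 → step 27: x=0.031, v=0.017, θ=-0.006, ω=0.003
apply F[27]=-0.127 → step 28: x=0.031, v=0.015, θ=-0.006, ω=0.004
apply F[28]=-0.122 → step 29: x=0.032, v=0.014, θ=-0.006, ω=0.005
apply F[29]=-0.117 → step 30: x=0.032, v=0.012, θ=-0.006, ω=0.006
apply F[30]=-0.113 → step 31: x=0.032, v=0.011, θ=-0.006, ω=0.006
apply F[31]=-0.108 → step 32: x=0.032, v=0.009, θ=-0.006, ω=0.007
apply F[32]=-0.105 → step 33: x=0.032, v=0.008, θ=-0.006, ω=0.007
apply F[33]=-0.100 → step 34: x=0.033, v=0.007, θ=-0.006, ω=0.007
apply F[34]=-0.096 → step 35: x=0.033, v=0.006, θ=-0.005, ω=0.008
apply F[35]=-0.093 → step 36: x=0.033, v=0.005, θ=-0.005, ω=0.008
apply F[36]=-0.089 → step 37: x=0.033, v=0.004, θ=-0.005, ω=0.008
apply F[37]=-0.086 → step 38: x=0.033, v=0.003, θ=-0.005, ω=0.008
apply F[38]=-0.082 → step 39: x=0.033, v=0.002, θ=-0.005, ω=0.008
max |θ| = 0.035 ≤ 0.092 over all 40 states.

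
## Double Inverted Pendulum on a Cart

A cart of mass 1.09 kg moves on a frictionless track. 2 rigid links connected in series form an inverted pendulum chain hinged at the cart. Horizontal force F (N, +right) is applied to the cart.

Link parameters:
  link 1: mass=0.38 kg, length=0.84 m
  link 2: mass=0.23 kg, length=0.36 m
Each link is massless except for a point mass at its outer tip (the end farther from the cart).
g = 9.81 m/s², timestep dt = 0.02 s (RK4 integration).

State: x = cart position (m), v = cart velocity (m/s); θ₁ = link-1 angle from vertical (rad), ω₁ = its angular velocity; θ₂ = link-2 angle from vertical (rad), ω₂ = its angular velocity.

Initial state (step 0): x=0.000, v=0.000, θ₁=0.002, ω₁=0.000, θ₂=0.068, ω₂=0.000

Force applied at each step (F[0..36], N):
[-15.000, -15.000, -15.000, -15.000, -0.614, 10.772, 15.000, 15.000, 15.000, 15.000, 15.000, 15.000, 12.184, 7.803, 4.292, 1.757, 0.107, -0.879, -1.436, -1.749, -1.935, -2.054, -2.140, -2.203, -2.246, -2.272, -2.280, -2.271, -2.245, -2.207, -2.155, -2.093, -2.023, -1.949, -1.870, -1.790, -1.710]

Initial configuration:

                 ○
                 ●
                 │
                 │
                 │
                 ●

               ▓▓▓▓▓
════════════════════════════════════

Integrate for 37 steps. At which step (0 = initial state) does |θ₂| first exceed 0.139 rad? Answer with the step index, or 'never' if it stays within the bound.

apply F[0]=-15.000 → step 1: x=-0.003, v=-0.276, θ₁=0.005, ω₁=0.320, θ₂=0.069, ω₂=0.056
apply F[1]=-15.000 → step 2: x=-0.011, v=-0.552, θ₁=0.015, ω₁=0.643, θ₂=0.070, ω₂=0.107
apply F[2]=-15.000 → step 3: x=-0.025, v=-0.829, θ₁=0.031, ω₁=0.972, θ₂=0.073, ω₂=0.146
apply F[3]=-15.000 → step 4: x=-0.044, v=-1.108, θ₁=0.054, ω₁=1.309, θ₂=0.076, ω₂=0.170
apply F[4]=-0.614 → step 5: x=-0.067, v=-1.126, θ₁=0.080, ω₁=1.345, θ₂=0.079, ω₂=0.178
apply F[5]=+10.772 → step 6: x=-0.087, v=-0.938, θ₁=0.105, ω₁=1.145, θ₂=0.083, ω₂=0.168
apply F[6]=+15.000 → step 7: x=-0.103, v=-0.676, θ₁=0.125, ω₁=0.867, θ₂=0.086, ω₂=0.139
apply F[7]=+15.000 → step 8: x=-0.114, v=-0.417, θ₁=0.140, ω₁=0.600, θ₂=0.088, ω₂=0.094
apply F[8]=+15.000 → step 9: x=-0.120, v=-0.160, θ₁=0.149, ω₁=0.340, θ₂=0.090, ω₂=0.037
apply F[9]=+15.000 → step 10: x=-0.121, v=0.096, θ₁=0.154, ω₁=0.085, θ₂=0.090, ω₂=-0.026
apply F[10]=+15.000 → step 11: x=-0.116, v=0.351, θ₁=0.153, ω₁=-0.169, θ₂=0.089, ω₂=-0.093
apply F[11]=+15.000 → step 12: x=-0.107, v=0.607, θ₁=0.147, ω₁=-0.425, θ₂=0.086, ω₂=-0.157
apply F[12]=+12.184 → step 13: x=-0.092, v=0.813, θ₁=0.136, ω₁=-0.626, θ₂=0.082, ω₂=-0.213
apply F[13]=+7.803 → step 14: x=-0.075, v=0.942, θ₁=0.123, ω₁=-0.741, θ₂=0.078, ω₂=-0.258
apply F[14]=+4.292 → step 15: x=-0.055, v=1.008, θ₁=0.107, ω₁=-0.787, θ₂=0.072, ω₂=-0.292
apply F[15]=+1.757 → step 16: x=-0.035, v=1.030, θ₁=0.092, ω₁=-0.785, θ₂=0.066, ω₂=-0.317
apply F[16]=+0.107 → step 17: x=-0.014, v=1.023, θ₁=0.076, ω₁=-0.755, θ₂=0.060, ω₂=-0.334
apply F[17]=-0.879 → step 18: x=0.006, v=1.000, θ₁=0.062, ω₁=-0.710, θ₂=0.053, ω₂=-0.345
apply F[18]=-1.436 → step 19: x=0.025, v=0.968, θ₁=0.048, ω₁=-0.658, θ₂=0.046, ω₂=-0.349
apply F[19]=-1.749 → step 20: x=0.044, v=0.932, θ₁=0.035, ω₁=-0.605, θ₂=0.039, ω₂=-0.348
apply F[20]=-1.935 → step 21: x=0.063, v=0.893, θ₁=0.024, ω₁=-0.553, θ₂=0.032, ω₂=-0.343
apply F[21]=-2.054 → step 22: x=0.080, v=0.853, θ₁=0.013, ω₁=-0.503, θ₂=0.025, ω₂=-0.335
apply F[22]=-2.140 → step 23: x=0.097, v=0.813, θ₁=0.004, ω₁=-0.455, θ₂=0.019, ω₂=-0.323
apply F[23]=-2.203 → step 24: x=0.113, v=0.773, θ₁=-0.005, ω₁=-0.410, θ₂=0.012, ω₂=-0.309
apply F[24]=-2.246 → step 25: x=0.128, v=0.733, θ₁=-0.013, ω₁=-0.367, θ₂=0.006, ω₂=-0.293
apply F[25]=-2.272 → step 26: x=0.142, v=0.693, θ₁=-0.020, ω₁=-0.326, θ₂=0.000, ω₂=-0.276
apply F[26]=-2.280 → step 27: x=0.155, v=0.653, θ₁=-0.026, ω₁=-0.287, θ₂=-0.005, ω₂=-0.258
apply F[27]=-2.271 → step 28: x=0.168, v=0.615, θ₁=-0.031, ω₁=-0.251, θ₂=-0.010, ω₂=-0.240
apply F[28]=-2.245 → step 29: x=0.180, v=0.577, θ₁=-0.036, ω₁=-0.217, θ₂=-0.014, ω₂=-0.221
apply F[29]=-2.207 → step 30: x=0.191, v=0.541, θ₁=-0.040, ω₁=-0.186, θ₂=-0.019, ω₂=-0.202
apply F[30]=-2.155 → step 31: x=0.202, v=0.506, θ₁=-0.043, ω₁=-0.157, θ₂=-0.023, ω₂=-0.184
apply F[31]=-2.093 → step 32: x=0.211, v=0.473, θ₁=-0.046, ω₁=-0.131, θ₂=-0.026, ω₂=-0.165
apply F[32]=-2.023 → step 33: x=0.221, v=0.441, θ₁=-0.049, ω₁=-0.107, θ₂=-0.029, ω₂=-0.148
apply F[33]=-1.949 → step 34: x=0.229, v=0.410, θ₁=-0.051, ω₁=-0.085, θ₂=-0.032, ω₂=-0.131
apply F[34]=-1.870 → step 35: x=0.237, v=0.382, θ₁=-0.052, ω₁=-0.066, θ₂=-0.034, ω₂=-0.115
apply F[35]=-1.790 → step 36: x=0.244, v=0.355, θ₁=-0.053, ω₁=-0.048, θ₂=-0.037, ω₂=-0.100
apply F[36]=-1.710 → step 37: x=0.251, v=0.329, θ₁=-0.054, ω₁=-0.033, θ₂=-0.038, ω₂=-0.086
max |θ₂| = 0.090 ≤ 0.139 over all 38 states.

Answer: never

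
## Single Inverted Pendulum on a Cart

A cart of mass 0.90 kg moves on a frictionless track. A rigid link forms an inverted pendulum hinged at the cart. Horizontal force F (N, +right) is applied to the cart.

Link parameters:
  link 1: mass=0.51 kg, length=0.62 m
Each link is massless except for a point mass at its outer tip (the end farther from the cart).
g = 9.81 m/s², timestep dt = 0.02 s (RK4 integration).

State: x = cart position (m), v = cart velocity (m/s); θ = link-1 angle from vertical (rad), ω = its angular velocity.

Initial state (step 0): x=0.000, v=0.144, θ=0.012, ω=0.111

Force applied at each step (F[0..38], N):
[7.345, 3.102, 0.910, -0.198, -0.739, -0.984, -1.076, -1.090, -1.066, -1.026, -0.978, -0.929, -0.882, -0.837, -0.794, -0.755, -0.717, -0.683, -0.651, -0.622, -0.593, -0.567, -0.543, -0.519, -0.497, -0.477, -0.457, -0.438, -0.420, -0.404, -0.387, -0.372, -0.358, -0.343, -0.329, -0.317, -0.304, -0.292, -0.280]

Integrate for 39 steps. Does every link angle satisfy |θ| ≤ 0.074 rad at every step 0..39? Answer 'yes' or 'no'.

apply F[0]=+7.345 → step 1: x=0.004, v=0.306, θ=0.012, ω=-0.146
apply F[1]=+3.102 → step 2: x=0.011, v=0.374, θ=0.008, ω=-0.252
apply F[2]=+0.910 → step 3: x=0.019, v=0.393, θ=0.002, ω=-0.283
apply F[3]=-0.198 → step 4: x=0.027, v=0.389, θ=-0.003, ω=-0.276
apply F[4]=-0.739 → step 5: x=0.034, v=0.373, θ=-0.009, ω=-0.252
apply F[5]=-0.984 → step 6: x=0.042, v=0.353, θ=-0.013, ω=-0.222
apply F[6]=-1.076 → step 7: x=0.048, v=0.330, θ=-0.017, ω=-0.191
apply F[7]=-1.090 → step 8: x=0.055, v=0.308, θ=-0.021, ω=-0.162
apply F[8]=-1.066 → step 9: x=0.061, v=0.287, θ=-0.024, ω=-0.135
apply F[9]=-1.026 → step 10: x=0.066, v=0.267, θ=-0.026, ω=-0.111
apply F[10]=-0.978 → step 11: x=0.072, v=0.248, θ=-0.028, ω=-0.089
apply F[11]=-0.929 → step 12: x=0.076, v=0.231, θ=-0.030, ω=-0.070
apply F[12]=-0.882 → step 13: x=0.081, v=0.215, θ=-0.031, ω=-0.054
apply F[13]=-0.837 → step 14: x=0.085, v=0.200, θ=-0.032, ω=-0.040
apply F[14]=-0.794 → step 15: x=0.089, v=0.186, θ=-0.033, ω=-0.027
apply F[15]=-0.755 → step 16: x=0.092, v=0.173, θ=-0.033, ω=-0.016
apply F[16]=-0.717 → step 17: x=0.096, v=0.160, θ=-0.033, ω=-0.007
apply F[17]=-0.683 → step 18: x=0.099, v=0.149, θ=-0.034, ω=0.001
apply F[18]=-0.651 → step 19: x=0.102, v=0.138, θ=-0.033, ω=0.007
apply F[19]=-0.622 → step 20: x=0.104, v=0.128, θ=-0.033, ω=0.013
apply F[20]=-0.593 → step 21: x=0.107, v=0.119, θ=-0.033, ω=0.018
apply F[21]=-0.567 → step 22: x=0.109, v=0.110, θ=-0.033, ω=0.022
apply F[22]=-0.543 → step 23: x=0.111, v=0.101, θ=-0.032, ω=0.025
apply F[23]=-0.519 → step 24: x=0.113, v=0.093, θ=-0.032, ω=0.028
apply F[24]=-0.497 → step 25: x=0.115, v=0.086, θ=-0.031, ω=0.030
apply F[25]=-0.477 → step 26: x=0.117, v=0.078, θ=-0.030, ω=0.032
apply F[26]=-0.457 → step 27: x=0.118, v=0.072, θ=-0.030, ω=0.034
apply F[27]=-0.438 → step 28: x=0.119, v=0.065, θ=-0.029, ω=0.035
apply F[28]=-0.420 → step 29: x=0.121, v=0.059, θ=-0.028, ω=0.036
apply F[29]=-0.404 → step 30: x=0.122, v=0.053, θ=-0.028, ω=0.037
apply F[30]=-0.387 → step 31: x=0.123, v=0.048, θ=-0.027, ω=0.037
apply F[31]=-0.372 → step 32: x=0.124, v=0.042, θ=-0.026, ω=0.037
apply F[32]=-0.358 → step 33: x=0.124, v=0.037, θ=-0.025, ω=0.037
apply F[33]=-0.343 → step 34: x=0.125, v=0.032, θ=-0.025, ω=0.037
apply F[34]=-0.329 → step 35: x=0.126, v=0.028, θ=-0.024, ω=0.037
apply F[35]=-0.317 → step 36: x=0.126, v=0.023, θ=-0.023, ω=0.037
apply F[36]=-0.304 → step 37: x=0.127, v=0.019, θ=-0.022, ω=0.036
apply F[37]=-0.292 → step 38: x=0.127, v=0.015, θ=-0.022, ω=0.036
apply F[38]=-0.280 → step 39: x=0.127, v=0.011, θ=-0.021, ω=0.036
Max |angle| over trajectory = 0.034 rad; bound = 0.074 → within bound.

Answer: yes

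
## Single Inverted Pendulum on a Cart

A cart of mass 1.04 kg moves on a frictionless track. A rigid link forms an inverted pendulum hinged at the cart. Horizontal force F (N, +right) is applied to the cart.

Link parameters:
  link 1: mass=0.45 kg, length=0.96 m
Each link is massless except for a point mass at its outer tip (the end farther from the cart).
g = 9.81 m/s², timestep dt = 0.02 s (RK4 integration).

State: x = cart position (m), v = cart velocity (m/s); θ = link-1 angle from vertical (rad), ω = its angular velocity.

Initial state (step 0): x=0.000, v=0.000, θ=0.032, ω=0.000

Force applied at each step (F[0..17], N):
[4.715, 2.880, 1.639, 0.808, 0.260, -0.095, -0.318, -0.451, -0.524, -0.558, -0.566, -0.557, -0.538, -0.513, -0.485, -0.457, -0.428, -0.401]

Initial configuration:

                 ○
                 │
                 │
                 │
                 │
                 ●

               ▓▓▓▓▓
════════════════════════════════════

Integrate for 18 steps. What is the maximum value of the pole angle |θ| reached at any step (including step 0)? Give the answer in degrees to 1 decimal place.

Answer: 1.8°

Derivation:
apply F[0]=+4.715 → step 1: x=0.001, v=0.088, θ=0.031, ω=-0.085
apply F[1]=+2.880 → step 2: x=0.003, v=0.141, θ=0.029, ω=-0.134
apply F[2]=+1.639 → step 3: x=0.006, v=0.170, θ=0.026, ω=-0.159
apply F[3]=+0.808 → step 4: x=0.010, v=0.183, θ=0.023, ω=-0.168
apply F[4]=+0.260 → step 5: x=0.014, v=0.187, θ=0.019, ω=-0.167
apply F[5]=-0.095 → step 6: x=0.017, v=0.183, θ=0.016, ω=-0.160
apply F[6]=-0.318 → step 7: x=0.021, v=0.176, θ=0.013, ω=-0.149
apply F[7]=-0.451 → step 8: x=0.024, v=0.166, θ=0.010, ω=-0.137
apply F[8]=-0.524 → step 9: x=0.027, v=0.155, θ=0.008, ω=-0.123
apply F[9]=-0.558 → step 10: x=0.030, v=0.144, θ=0.005, ω=-0.110
apply F[10]=-0.566 → step 11: x=0.033, v=0.133, θ=0.003, ω=-0.098
apply F[11]=-0.557 → step 12: x=0.036, v=0.122, θ=0.001, ω=-0.086
apply F[12]=-0.538 → step 13: x=0.038, v=0.112, θ=-0.000, ω=-0.075
apply F[13]=-0.513 → step 14: x=0.040, v=0.102, θ=-0.002, ω=-0.065
apply F[14]=-0.485 → step 15: x=0.042, v=0.093, θ=-0.003, ω=-0.056
apply F[15]=-0.457 → step 16: x=0.044, v=0.084, θ=-0.004, ω=-0.048
apply F[16]=-0.428 → step 17: x=0.046, v=0.076, θ=-0.005, ω=-0.041
apply F[17]=-0.401 → step 18: x=0.047, v=0.069, θ=-0.006, ω=-0.034
Max |angle| over trajectory = 0.032 rad = 1.8°.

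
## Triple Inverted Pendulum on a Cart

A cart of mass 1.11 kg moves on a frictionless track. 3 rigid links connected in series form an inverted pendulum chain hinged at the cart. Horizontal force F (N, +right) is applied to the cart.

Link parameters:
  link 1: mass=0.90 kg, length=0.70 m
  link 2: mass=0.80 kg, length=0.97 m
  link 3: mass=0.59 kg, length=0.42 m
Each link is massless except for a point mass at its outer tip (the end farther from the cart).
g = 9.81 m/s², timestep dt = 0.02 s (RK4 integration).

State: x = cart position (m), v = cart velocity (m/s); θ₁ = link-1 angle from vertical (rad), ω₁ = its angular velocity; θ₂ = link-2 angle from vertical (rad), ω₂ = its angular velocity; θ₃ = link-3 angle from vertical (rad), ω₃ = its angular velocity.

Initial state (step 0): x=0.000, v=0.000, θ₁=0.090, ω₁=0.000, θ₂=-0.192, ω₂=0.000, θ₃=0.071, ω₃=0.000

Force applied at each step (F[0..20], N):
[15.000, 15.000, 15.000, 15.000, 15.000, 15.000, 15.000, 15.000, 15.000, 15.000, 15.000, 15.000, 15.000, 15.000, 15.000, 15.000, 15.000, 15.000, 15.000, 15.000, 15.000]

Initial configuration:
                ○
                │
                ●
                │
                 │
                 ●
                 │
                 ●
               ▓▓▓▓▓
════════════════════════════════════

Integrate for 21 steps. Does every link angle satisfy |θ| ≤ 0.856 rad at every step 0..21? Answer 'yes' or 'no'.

apply F[0]=+15.000 → step 1: x=0.002, v=0.236, θ₁=0.088, ω₁=-0.201, θ₂=-0.194, ω₂=-0.171, θ₃=0.073, ω₃=0.192
apply F[1]=+15.000 → step 2: x=0.009, v=0.473, θ₁=0.082, ω₁=-0.409, θ₂=-0.199, ω₂=-0.341, θ₃=0.079, ω₃=0.385
apply F[2]=+15.000 → step 3: x=0.021, v=0.715, θ₁=0.072, ω₁=-0.629, θ₂=-0.207, ω₂=-0.506, θ₃=0.088, ω₃=0.581
apply F[3]=+15.000 → step 4: x=0.038, v=0.962, θ₁=0.057, ω₁=-0.867, θ₂=-0.219, ω₂=-0.665, θ₃=0.102, ω₃=0.780
apply F[4]=+15.000 → step 5: x=0.060, v=1.217, θ₁=0.037, ω₁=-1.131, θ₂=-0.234, ω₂=-0.812, θ₃=0.120, ω₃=0.978
apply F[5]=+15.000 → step 6: x=0.087, v=1.479, θ₁=0.011, ω₁=-1.425, θ₂=-0.251, ω₂=-0.945, θ₃=0.141, ω₃=1.171
apply F[6]=+15.000 → step 7: x=0.119, v=1.751, θ₁=-0.021, ω₁=-1.754, θ₂=-0.271, ω₂=-1.056, θ₃=0.166, ω₃=1.348
apply F[7]=+15.000 → step 8: x=0.157, v=2.029, θ₁=-0.059, ω₁=-2.119, θ₂=-0.293, ω₂=-1.139, θ₃=0.195, ω₃=1.495
apply F[8]=+15.000 → step 9: x=0.200, v=2.310, θ₁=-0.106, ω₁=-2.518, θ₂=-0.317, ω₂=-1.190, θ₃=0.226, ω₃=1.594
apply F[9]=+15.000 → step 10: x=0.249, v=2.588, θ₁=-0.160, ω₁=-2.943, θ₂=-0.341, ω₂=-1.204, θ₃=0.258, ω₃=1.622
apply F[10]=+15.000 → step 11: x=0.304, v=2.852, θ₁=-0.223, ω₁=-3.375, θ₂=-0.365, ω₂=-1.184, θ₃=0.290, ω₃=1.561
apply F[11]=+15.000 → step 12: x=0.363, v=3.091, θ₁=-0.295, ω₁=-3.793, θ₂=-0.388, ω₂=-1.138, θ₃=0.320, ω₃=1.395
apply F[12]=+15.000 → step 13: x=0.427, v=3.293, θ₁=-0.375, ω₁=-4.171, θ₂=-0.410, ω₂=-1.080, θ₃=0.345, ω₃=1.123
apply F[13]=+15.000 → step 14: x=0.495, v=3.450, θ₁=-0.461, ω₁=-4.491, θ₂=-0.431, ω₂=-1.029, θ₃=0.364, ω₃=0.758
apply F[14]=+15.000 → step 15: x=0.565, v=3.561, θ₁=-0.554, ω₁=-4.745, θ₂=-0.452, ω₂=-1.001, θ₃=0.375, ω₃=0.324
apply F[15]=+15.000 → step 16: x=0.637, v=3.629, θ₁=-0.651, ω₁=-4.935, θ₂=-0.472, ω₂=-1.006, θ₃=0.377, ω₃=-0.151
apply F[16]=+15.000 → step 17: x=0.710, v=3.659, θ₁=-0.751, ω₁=-5.074, θ₂=-0.492, ω₂=-1.049, θ₃=0.369, ω₃=-0.645
apply F[17]=+15.000 → step 18: x=0.783, v=3.659, θ₁=-0.854, ω₁=-5.173, θ₂=-0.514, ω₂=-1.129, θ₃=0.351, ω₃=-1.140
apply F[18]=+15.000 → step 19: x=0.856, v=3.635, θ₁=-0.958, ω₁=-5.245, θ₂=-0.537, ω₂=-1.242, θ₃=0.323, ω₃=-1.628
apply F[19]=+15.000 → step 20: x=0.928, v=3.590, θ₁=-1.063, ω₁=-5.300, θ₂=-0.564, ω₂=-1.385, θ₃=0.286, ω₃=-2.104
apply F[20]=+15.000 → step 21: x=0.999, v=3.529, θ₁=-1.170, ω₁=-5.343, θ₂=-0.593, ω₂=-1.553, θ₃=0.239, ω₃=-2.569
Max |angle| over trajectory = 1.170 rad; bound = 0.856 → exceeded.

Answer: no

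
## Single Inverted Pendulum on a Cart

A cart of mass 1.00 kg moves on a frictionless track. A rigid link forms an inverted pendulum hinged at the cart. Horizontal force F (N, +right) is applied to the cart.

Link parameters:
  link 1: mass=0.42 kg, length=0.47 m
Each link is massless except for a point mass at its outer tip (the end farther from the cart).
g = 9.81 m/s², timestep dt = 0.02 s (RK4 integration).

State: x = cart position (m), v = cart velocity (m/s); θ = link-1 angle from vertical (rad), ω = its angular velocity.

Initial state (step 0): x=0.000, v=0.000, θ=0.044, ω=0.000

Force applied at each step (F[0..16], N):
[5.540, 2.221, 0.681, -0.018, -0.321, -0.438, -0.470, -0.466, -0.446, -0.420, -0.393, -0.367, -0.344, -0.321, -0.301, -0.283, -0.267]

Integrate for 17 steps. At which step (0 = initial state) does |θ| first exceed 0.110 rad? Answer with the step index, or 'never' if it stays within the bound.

Answer: never

Derivation:
apply F[0]=+5.540 → step 1: x=0.001, v=0.107, θ=0.042, ω=-0.210
apply F[1]=+2.221 → step 2: x=0.004, v=0.148, θ=0.037, ω=-0.281
apply F[2]=+0.681 → step 3: x=0.007, v=0.159, θ=0.031, ω=-0.289
apply F[3]=-0.018 → step 4: x=0.010, v=0.156, θ=0.026, ω=-0.272
apply F[4]=-0.321 → step 5: x=0.013, v=0.148, θ=0.021, ω=-0.244
apply F[5]=-0.438 → step 6: x=0.016, v=0.138, θ=0.016, ω=-0.215
apply F[6]=-0.470 → step 7: x=0.018, v=0.127, θ=0.012, ω=-0.187
apply F[7]=-0.466 → step 8: x=0.021, v=0.117, θ=0.008, ω=-0.161
apply F[8]=-0.446 → step 9: x=0.023, v=0.108, θ=0.005, ω=-0.138
apply F[9]=-0.420 → step 10: x=0.025, v=0.099, θ=0.003, ω=-0.118
apply F[10]=-0.393 → step 11: x=0.027, v=0.091, θ=0.001, ω=-0.100
apply F[11]=-0.367 → step 12: x=0.029, v=0.084, θ=-0.001, ω=-0.084
apply F[12]=-0.344 → step 13: x=0.030, v=0.077, θ=-0.003, ω=-0.071
apply F[13]=-0.321 → step 14: x=0.032, v=0.071, θ=-0.004, ω=-0.059
apply F[14]=-0.301 → step 15: x=0.033, v=0.065, θ=-0.005, ω=-0.049
apply F[15]=-0.283 → step 16: x=0.034, v=0.060, θ=-0.006, ω=-0.040
apply F[16]=-0.267 → step 17: x=0.036, v=0.055, θ=-0.007, ω=-0.032
max |θ| = 0.044 ≤ 0.110 over all 18 states.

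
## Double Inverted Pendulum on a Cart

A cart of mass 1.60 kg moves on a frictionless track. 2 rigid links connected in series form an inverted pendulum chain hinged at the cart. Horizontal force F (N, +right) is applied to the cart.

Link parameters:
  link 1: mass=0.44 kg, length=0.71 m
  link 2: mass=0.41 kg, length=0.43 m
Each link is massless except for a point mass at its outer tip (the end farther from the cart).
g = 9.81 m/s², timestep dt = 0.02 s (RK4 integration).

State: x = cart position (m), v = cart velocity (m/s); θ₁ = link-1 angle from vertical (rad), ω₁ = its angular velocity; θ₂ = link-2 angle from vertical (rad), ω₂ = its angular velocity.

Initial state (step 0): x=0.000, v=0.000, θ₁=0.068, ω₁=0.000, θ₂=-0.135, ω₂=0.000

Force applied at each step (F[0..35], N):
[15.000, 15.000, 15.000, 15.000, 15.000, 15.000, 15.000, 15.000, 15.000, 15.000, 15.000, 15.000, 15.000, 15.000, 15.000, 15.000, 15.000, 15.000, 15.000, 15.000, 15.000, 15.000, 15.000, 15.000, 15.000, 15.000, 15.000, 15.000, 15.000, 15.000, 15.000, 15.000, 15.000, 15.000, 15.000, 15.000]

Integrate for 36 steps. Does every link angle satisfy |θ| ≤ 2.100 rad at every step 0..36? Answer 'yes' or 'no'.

apply F[0]=+15.000 → step 1: x=0.002, v=0.180, θ₁=0.066, ω₁=-0.183, θ₂=-0.137, ω₂=-0.181
apply F[1]=+15.000 → step 2: x=0.007, v=0.361, θ₁=0.061, ω₁=-0.368, θ₂=-0.142, ω₂=-0.361
apply F[2]=+15.000 → step 3: x=0.016, v=0.543, θ₁=0.051, ω₁=-0.558, θ₂=-0.151, ω₂=-0.537
apply F[3]=+15.000 → step 4: x=0.029, v=0.726, θ₁=0.038, ω₁=-0.754, θ₂=-0.164, ω₂=-0.708
apply F[4]=+15.000 → step 5: x=0.045, v=0.910, θ₁=0.021, ω₁=-0.960, θ₂=-0.180, ω₂=-0.872
apply F[5]=+15.000 → step 6: x=0.065, v=1.097, θ₁=-0.000, ω₁=-1.177, θ₂=-0.198, ω₂=-1.025
apply F[6]=+15.000 → step 7: x=0.089, v=1.285, θ₁=-0.026, ω₁=-1.407, θ₂=-0.220, ω₂=-1.165
apply F[7]=+15.000 → step 8: x=0.117, v=1.476, θ₁=-0.057, ω₁=-1.653, θ₂=-0.245, ω₂=-1.288
apply F[8]=+15.000 → step 9: x=0.148, v=1.668, θ₁=-0.092, ω₁=-1.916, θ₂=-0.272, ω₂=-1.391
apply F[9]=+15.000 → step 10: x=0.184, v=1.862, θ₁=-0.133, ω₁=-2.197, θ₂=-0.300, ω₂=-1.470
apply F[10]=+15.000 → step 11: x=0.223, v=2.055, θ₁=-0.180, ω₁=-2.496, θ₂=-0.330, ω₂=-1.524
apply F[11]=+15.000 → step 12: x=0.266, v=2.247, θ₁=-0.233, ω₁=-2.811, θ₂=-0.361, ω₂=-1.550
apply F[12]=+15.000 → step 13: x=0.313, v=2.436, θ₁=-0.293, ω₁=-3.140, θ₂=-0.392, ω₂=-1.553
apply F[13]=+15.000 → step 14: x=0.363, v=2.617, θ₁=-0.359, ω₁=-3.474, θ₂=-0.423, ω₂=-1.540
apply F[14]=+15.000 → step 15: x=0.417, v=2.787, θ₁=-0.432, ω₁=-3.808, θ₂=-0.454, ω₂=-1.525
apply F[15]=+15.000 → step 16: x=0.475, v=2.943, θ₁=-0.511, ω₁=-4.128, θ₂=-0.484, ω₂=-1.526
apply F[16]=+15.000 → step 17: x=0.535, v=3.082, θ₁=-0.597, ω₁=-4.426, θ₂=-0.515, ω₂=-1.570
apply F[17]=+15.000 → step 18: x=0.598, v=3.200, θ₁=-0.688, ω₁=-4.692, θ₂=-0.548, ω₂=-1.678
apply F[18]=+15.000 → step 19: x=0.663, v=3.297, θ₁=-0.784, ω₁=-4.919, θ₂=-0.583, ω₂=-1.873
apply F[19]=+15.000 → step 20: x=0.729, v=3.373, θ₁=-0.884, ω₁=-5.107, θ₂=-0.623, ω₂=-2.166
apply F[20]=+15.000 → step 21: x=0.797, v=3.428, θ₁=-0.988, ω₁=-5.256, θ₂=-0.670, ω₂=-2.562
apply F[21]=+15.000 → step 22: x=0.866, v=3.465, θ₁=-1.094, ω₁=-5.368, θ₂=-0.726, ω₂=-3.061
apply F[22]=+15.000 → step 23: x=0.936, v=3.484, θ₁=-1.203, ω₁=-5.445, θ₂=-0.793, ω₂=-3.656
apply F[23]=+15.000 → step 24: x=1.006, v=3.485, θ₁=-1.312, ω₁=-5.489, θ₂=-0.873, ω₂=-4.337
apply F[24]=+15.000 → step 25: x=1.075, v=3.470, θ₁=-1.422, ω₁=-5.499, θ₂=-0.967, ω₂=-5.096
apply F[25]=+15.000 → step 26: x=1.144, v=3.438, θ₁=-1.532, ω₁=-5.477, θ₂=-1.077, ω₂=-5.917
apply F[26]=+15.000 → step 27: x=1.213, v=3.388, θ₁=-1.641, ω₁=-5.423, θ₂=-1.204, ω₂=-6.787
apply F[27]=+15.000 → step 28: x=1.280, v=3.317, θ₁=-1.748, ω₁=-5.346, θ₂=-1.349, ω₂=-7.682
apply F[28]=+15.000 → step 29: x=1.345, v=3.224, θ₁=-1.855, ω₁=-5.264, θ₂=-1.512, ω₂=-8.569
apply F[29]=+15.000 → step 30: x=1.409, v=3.106, θ₁=-1.959, ω₁=-5.208, θ₂=-1.691, ω₂=-9.394
apply F[30]=+15.000 → step 31: x=1.469, v=2.962, θ₁=-2.063, ω₁=-5.227, θ₂=-1.886, ω₂=-10.080
apply F[31]=+15.000 → step 32: x=1.527, v=2.794, θ₁=-2.169, ω₁=-5.379, θ₂=-2.093, ω₂=-10.522
apply F[32]=+15.000 → step 33: x=1.581, v=2.613, θ₁=-2.280, ω₁=-5.709, θ₂=-2.305, ω₂=-10.617
apply F[33]=+15.000 → step 34: x=1.631, v=2.434, θ₁=-2.399, ω₁=-6.220, θ₂=-2.515, ω₂=-10.304
apply F[34]=+15.000 → step 35: x=1.678, v=2.274, θ₁=-2.529, ω₁=-6.863, θ₂=-2.714, ω₂=-9.588
apply F[35]=+15.000 → step 36: x=1.723, v=2.152, θ₁=-2.674, ω₁=-7.550, θ₂=-2.896, ω₂=-8.542
Max |angle| over trajectory = 2.896 rad; bound = 2.100 → exceeded.

Answer: no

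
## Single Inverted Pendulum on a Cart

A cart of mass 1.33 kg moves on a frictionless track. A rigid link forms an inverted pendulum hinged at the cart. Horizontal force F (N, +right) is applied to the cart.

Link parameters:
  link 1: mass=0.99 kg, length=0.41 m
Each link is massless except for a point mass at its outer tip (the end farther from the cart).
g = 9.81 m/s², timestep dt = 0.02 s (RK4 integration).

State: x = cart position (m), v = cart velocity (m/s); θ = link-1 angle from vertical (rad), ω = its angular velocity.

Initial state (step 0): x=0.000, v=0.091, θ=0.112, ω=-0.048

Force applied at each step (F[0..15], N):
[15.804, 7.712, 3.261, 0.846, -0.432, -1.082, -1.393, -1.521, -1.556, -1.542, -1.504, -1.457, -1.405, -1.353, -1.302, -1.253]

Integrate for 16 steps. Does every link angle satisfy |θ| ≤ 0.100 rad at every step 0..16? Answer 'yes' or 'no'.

apply F[0]=+15.804 → step 1: x=0.004, v=0.311, θ=0.106, ω=-0.528
apply F[1]=+7.712 → step 2: x=0.011, v=0.412, θ=0.094, ω=-0.725
apply F[2]=+3.261 → step 3: x=0.020, v=0.448, θ=0.079, ω=-0.773
apply F[3]=+0.846 → step 4: x=0.029, v=0.451, θ=0.064, ω=-0.745
apply F[4]=-0.432 → step 5: x=0.038, v=0.436, θ=0.049, ω=-0.683
apply F[5]=-1.082 → step 6: x=0.046, v=0.414, θ=0.036, ω=-0.608
apply F[6]=-1.393 → step 7: x=0.054, v=0.389, θ=0.025, ω=-0.532
apply F[7]=-1.521 → step 8: x=0.062, v=0.363, θ=0.015, ω=-0.459
apply F[8]=-1.556 → step 9: x=0.069, v=0.338, θ=0.007, ω=-0.393
apply F[9]=-1.542 → step 10: x=0.075, v=0.314, θ=-0.001, ω=-0.334
apply F[10]=-1.504 → step 11: x=0.081, v=0.292, θ=-0.007, ω=-0.282
apply F[11]=-1.457 → step 12: x=0.087, v=0.272, θ=-0.012, ω=-0.237
apply F[12]=-1.405 → step 13: x=0.092, v=0.253, θ=-0.016, ω=-0.197
apply F[13]=-1.353 → step 14: x=0.097, v=0.235, θ=-0.020, ω=-0.163
apply F[14]=-1.302 → step 15: x=0.102, v=0.219, θ=-0.023, ω=-0.133
apply F[15]=-1.253 → step 16: x=0.106, v=0.203, θ=-0.025, ω=-0.107
Max |angle| over trajectory = 0.112 rad; bound = 0.100 → exceeded.

Answer: no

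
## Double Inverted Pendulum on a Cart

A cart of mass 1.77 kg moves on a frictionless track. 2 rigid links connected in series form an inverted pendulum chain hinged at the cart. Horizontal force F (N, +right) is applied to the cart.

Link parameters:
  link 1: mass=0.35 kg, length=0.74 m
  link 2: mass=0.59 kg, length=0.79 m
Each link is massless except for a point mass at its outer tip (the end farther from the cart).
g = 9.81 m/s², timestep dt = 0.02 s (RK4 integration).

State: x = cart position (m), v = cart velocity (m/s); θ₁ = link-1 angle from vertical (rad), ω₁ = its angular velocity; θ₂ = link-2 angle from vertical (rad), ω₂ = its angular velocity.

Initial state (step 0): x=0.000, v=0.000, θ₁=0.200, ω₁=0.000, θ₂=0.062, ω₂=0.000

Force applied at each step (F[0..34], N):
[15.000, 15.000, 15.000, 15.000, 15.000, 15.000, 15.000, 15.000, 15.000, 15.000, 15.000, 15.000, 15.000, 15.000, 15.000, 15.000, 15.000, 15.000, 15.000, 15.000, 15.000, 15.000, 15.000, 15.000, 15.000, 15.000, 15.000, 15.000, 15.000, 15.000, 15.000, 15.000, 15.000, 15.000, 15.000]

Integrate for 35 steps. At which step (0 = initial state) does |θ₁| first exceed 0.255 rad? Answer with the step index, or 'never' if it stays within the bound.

apply F[0]=+15.000 → step 1: x=0.001, v=0.147, θ₁=0.199, ω₁=-0.075, θ₂=0.061, ω₂=-0.100
apply F[1]=+15.000 → step 2: x=0.006, v=0.294, θ₁=0.197, ω₁=-0.151, θ₂=0.058, ω₂=-0.201
apply F[2]=+15.000 → step 3: x=0.013, v=0.442, θ₁=0.193, ω₁=-0.229, θ₂=0.053, ω₂=-0.302
apply F[3]=+15.000 → step 4: x=0.024, v=0.590, θ₁=0.188, ω₁=-0.308, θ₂=0.046, ω₂=-0.403
apply F[4]=+15.000 → step 5: x=0.037, v=0.739, θ₁=0.181, ω₁=-0.391, θ₂=0.037, ω₂=-0.504
apply F[5]=+15.000 → step 6: x=0.053, v=0.889, θ₁=0.172, ω₁=-0.478, θ₂=0.026, ω₂=-0.605
apply F[6]=+15.000 → step 7: x=0.072, v=1.041, θ₁=0.162, ω₁=-0.569, θ₂=0.013, ω₂=-0.707
apply F[7]=+15.000 → step 8: x=0.095, v=1.194, θ₁=0.149, ω₁=-0.666, θ₂=-0.003, ω₂=-0.808
apply F[8]=+15.000 → step 9: x=0.120, v=1.349, θ₁=0.135, ω₁=-0.771, θ₂=-0.020, ω₂=-0.909
apply F[9]=+15.000 → step 10: x=0.149, v=1.506, θ₁=0.118, ω₁=-0.884, θ₂=-0.039, ω₂=-1.008
apply F[10]=+15.000 → step 11: x=0.180, v=1.665, θ₁=0.100, ω₁=-1.007, θ₂=-0.060, ω₂=-1.105
apply F[11]=+15.000 → step 12: x=0.215, v=1.826, θ₁=0.078, ω₁=-1.142, θ₂=-0.083, ω₂=-1.198
apply F[12]=+15.000 → step 13: x=0.253, v=1.990, θ₁=0.054, ω₁=-1.289, θ₂=-0.108, ω₂=-1.287
apply F[13]=+15.000 → step 14: x=0.295, v=2.156, θ₁=0.026, ω₁=-1.452, θ₂=-0.134, ω₂=-1.370
apply F[14]=+15.000 → step 15: x=0.340, v=2.325, θ₁=-0.004, ω₁=-1.632, θ₂=-0.163, ω₂=-1.444
apply F[15]=+15.000 → step 16: x=0.388, v=2.495, θ₁=-0.039, ω₁=-1.831, θ₂=-0.192, ω₂=-1.509
apply F[16]=+15.000 → step 17: x=0.440, v=2.668, θ₁=-0.078, ω₁=-2.049, θ₂=-0.223, ω₂=-1.561
apply F[17]=+15.000 → step 18: x=0.495, v=2.842, θ₁=-0.121, ω₁=-2.288, θ₂=-0.255, ω₂=-1.599
apply F[18]=+15.000 → step 19: x=0.553, v=3.015, θ₁=-0.169, ω₁=-2.547, θ₂=-0.287, ω₂=-1.623
apply F[19]=+15.000 → step 20: x=0.615, v=3.188, θ₁=-0.223, ω₁=-2.824, θ₂=-0.319, ω₂=-1.633
apply F[20]=+15.000 → step 21: x=0.681, v=3.356, θ₁=-0.282, ω₁=-3.115, θ₂=-0.352, ω₂=-1.630
apply F[21]=+15.000 → step 22: x=0.749, v=3.517, θ₁=-0.348, ω₁=-3.412, θ₂=-0.385, ω₂=-1.622
apply F[22]=+15.000 → step 23: x=0.821, v=3.669, θ₁=-0.419, ω₁=-3.705, θ₂=-0.417, ω₂=-1.617
apply F[23]=+15.000 → step 24: x=0.896, v=3.808, θ₁=-0.496, ω₁=-3.982, θ₂=-0.449, ω₂=-1.628
apply F[24]=+15.000 → step 25: x=0.974, v=3.932, θ₁=-0.578, ω₁=-4.231, θ₂=-0.482, ω₂=-1.670
apply F[25]=+15.000 → step 26: x=1.053, v=4.038, θ₁=-0.665, ω₁=-4.441, θ₂=-0.516, ω₂=-1.755
apply F[26]=+15.000 → step 27: x=1.135, v=4.127, θ₁=-0.755, ω₁=-4.606, θ₂=-0.553, ω₂=-1.893
apply F[27]=+15.000 → step 28: x=1.218, v=4.199, θ₁=-0.849, ω₁=-4.724, θ₂=-0.593, ω₂=-2.090
apply F[28]=+15.000 → step 29: x=1.303, v=4.257, θ₁=-0.944, ω₁=-4.797, θ₂=-0.637, ω₂=-2.345
apply F[29]=+15.000 → step 30: x=1.388, v=4.301, θ₁=-1.040, ω₁=-4.828, θ₂=-0.687, ω₂=-2.656
apply F[30]=+15.000 → step 31: x=1.475, v=4.334, θ₁=-1.137, ω₁=-4.818, θ₂=-0.743, ω₂=-3.018
apply F[31]=+15.000 → step 32: x=1.562, v=4.356, θ₁=-1.233, ω₁=-4.769, θ₂=-0.808, ω₂=-3.425
apply F[32]=+15.000 → step 33: x=1.649, v=4.367, θ₁=-1.327, ω₁=-4.680, θ₂=-0.881, ω₂=-3.872
apply F[33]=+15.000 → step 34: x=1.736, v=4.367, θ₁=-1.420, ω₁=-4.551, θ₂=-0.963, ω₂=-4.355
apply F[34]=+15.000 → step 35: x=1.824, v=4.357, θ₁=-1.509, ω₁=-4.379, θ₂=-1.055, ω₂=-4.867
|θ₁| = 0.282 > 0.255 first at step 21.

Answer: 21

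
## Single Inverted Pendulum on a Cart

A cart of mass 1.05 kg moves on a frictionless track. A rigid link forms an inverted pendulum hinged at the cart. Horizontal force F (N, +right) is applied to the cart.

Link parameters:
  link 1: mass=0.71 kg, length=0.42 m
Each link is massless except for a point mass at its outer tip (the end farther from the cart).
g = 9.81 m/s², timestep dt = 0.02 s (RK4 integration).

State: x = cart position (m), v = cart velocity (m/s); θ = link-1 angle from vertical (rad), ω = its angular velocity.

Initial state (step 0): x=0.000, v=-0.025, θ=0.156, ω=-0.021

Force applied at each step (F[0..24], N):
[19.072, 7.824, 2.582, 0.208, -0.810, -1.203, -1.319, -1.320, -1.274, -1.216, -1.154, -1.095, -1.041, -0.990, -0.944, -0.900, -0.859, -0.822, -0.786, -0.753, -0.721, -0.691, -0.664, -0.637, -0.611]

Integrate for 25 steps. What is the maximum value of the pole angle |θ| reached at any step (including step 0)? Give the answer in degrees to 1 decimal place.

apply F[0]=+19.072 → step 1: x=0.003, v=0.313, θ=0.148, ω=-0.745
apply F[1]=+7.824 → step 2: x=0.010, v=0.443, θ=0.131, ω=-0.985
apply F[2]=+2.582 → step 3: x=0.020, v=0.476, θ=0.111, ω=-1.008
apply F[3]=+0.208 → step 4: x=0.029, v=0.467, θ=0.092, ω=-0.940
apply F[4]=-0.810 → step 5: x=0.038, v=0.442, θ=0.074, ω=-0.840
apply F[5]=-1.203 → step 6: x=0.047, v=0.410, θ=0.058, ω=-0.735
apply F[6]=-1.319 → step 7: x=0.055, v=0.379, θ=0.044, ω=-0.636
apply F[7]=-1.320 → step 8: x=0.062, v=0.348, θ=0.033, ω=-0.546
apply F[8]=-1.274 → step 9: x=0.068, v=0.321, θ=0.023, ω=-0.467
apply F[9]=-1.216 → step 10: x=0.075, v=0.295, θ=0.014, ω=-0.398
apply F[10]=-1.154 → step 11: x=0.080, v=0.272, θ=0.007, ω=-0.338
apply F[11]=-1.095 → step 12: x=0.086, v=0.250, θ=0.000, ω=-0.285
apply F[12]=-1.041 → step 13: x=0.090, v=0.231, θ=-0.005, ω=-0.240
apply F[13]=-0.990 → step 14: x=0.095, v=0.213, θ=-0.009, ω=-0.201
apply F[14]=-0.944 → step 15: x=0.099, v=0.197, θ=-0.013, ω=-0.167
apply F[15]=-0.900 → step 16: x=0.103, v=0.181, θ=-0.016, ω=-0.137
apply F[16]=-0.859 → step 17: x=0.106, v=0.167, θ=-0.018, ω=-0.112
apply F[17]=-0.822 → step 18: x=0.109, v=0.154, θ=-0.021, ω=-0.090
apply F[18]=-0.786 → step 19: x=0.112, v=0.142, θ=-0.022, ω=-0.071
apply F[19]=-0.753 → step 20: x=0.115, v=0.131, θ=-0.023, ω=-0.055
apply F[20]=-0.721 → step 21: x=0.118, v=0.120, θ=-0.024, ω=-0.041
apply F[21]=-0.691 → step 22: x=0.120, v=0.110, θ=-0.025, ω=-0.029
apply F[22]=-0.664 → step 23: x=0.122, v=0.101, θ=-0.025, ω=-0.018
apply F[23]=-0.637 → step 24: x=0.124, v=0.092, θ=-0.026, ω=-0.009
apply F[24]=-0.611 → step 25: x=0.126, v=0.084, θ=-0.026, ω=-0.002
Max |angle| over trajectory = 0.156 rad = 8.9°.

Answer: 8.9°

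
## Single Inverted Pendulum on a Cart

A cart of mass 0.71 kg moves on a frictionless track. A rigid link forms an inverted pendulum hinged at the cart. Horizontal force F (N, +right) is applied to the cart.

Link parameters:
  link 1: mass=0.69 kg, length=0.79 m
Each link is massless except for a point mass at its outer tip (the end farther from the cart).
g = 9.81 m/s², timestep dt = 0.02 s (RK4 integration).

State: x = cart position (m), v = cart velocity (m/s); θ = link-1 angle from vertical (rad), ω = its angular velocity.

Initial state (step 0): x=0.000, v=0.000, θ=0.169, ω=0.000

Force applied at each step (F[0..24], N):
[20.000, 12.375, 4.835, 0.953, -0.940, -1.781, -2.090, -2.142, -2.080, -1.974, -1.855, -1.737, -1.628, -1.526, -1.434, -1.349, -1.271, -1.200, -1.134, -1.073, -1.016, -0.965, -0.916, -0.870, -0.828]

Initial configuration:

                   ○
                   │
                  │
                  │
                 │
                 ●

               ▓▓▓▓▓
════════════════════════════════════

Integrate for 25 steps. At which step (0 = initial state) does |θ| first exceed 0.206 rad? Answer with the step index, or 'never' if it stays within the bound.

apply F[0]=+20.000 → step 1: x=0.005, v=0.519, θ=0.163, ω=-0.606
apply F[1]=+12.375 → step 2: x=0.019, v=0.832, θ=0.147, ω=-0.959
apply F[2]=+4.835 → step 3: x=0.036, v=0.942, θ=0.127, ω=-1.064
apply F[3]=+0.953 → step 4: x=0.055, v=0.949, θ=0.106, ω=-1.044
apply F[4]=-0.940 → step 5: x=0.074, v=0.906, θ=0.086, ω=-0.966
apply F[5]=-1.781 → step 6: x=0.091, v=0.843, θ=0.068, ω=-0.867
apply F[6]=-2.090 → step 7: x=0.108, v=0.774, θ=0.051, ω=-0.765
apply F[7]=-2.142 → step 8: x=0.122, v=0.706, θ=0.037, ω=-0.667
apply F[8]=-2.080 → step 9: x=0.136, v=0.641, θ=0.025, ω=-0.579
apply F[9]=-1.974 → step 10: x=0.148, v=0.582, θ=0.014, ω=-0.499
apply F[10]=-1.855 → step 11: x=0.159, v=0.528, θ=0.005, ω=-0.428
apply F[11]=-1.737 → step 12: x=0.169, v=0.479, θ=-0.003, ω=-0.366
apply F[12]=-1.628 → step 13: x=0.178, v=0.435, θ=-0.010, ω=-0.312
apply F[13]=-1.526 → step 14: x=0.187, v=0.394, θ=-0.016, ω=-0.264
apply F[14]=-1.434 → step 15: x=0.194, v=0.357, θ=-0.021, ω=-0.221
apply F[15]=-1.349 → step 16: x=0.201, v=0.324, θ=-0.025, ω=-0.185
apply F[16]=-1.271 → step 17: x=0.207, v=0.293, θ=-0.028, ω=-0.152
apply F[17]=-1.200 → step 18: x=0.213, v=0.265, θ=-0.031, ω=-0.124
apply F[18]=-1.134 → step 19: x=0.218, v=0.239, θ=-0.033, ω=-0.099
apply F[19]=-1.073 → step 20: x=0.222, v=0.215, θ=-0.035, ω=-0.078
apply F[20]=-1.016 → step 21: x=0.226, v=0.193, θ=-0.036, ω=-0.059
apply F[21]=-0.965 → step 22: x=0.230, v=0.173, θ=-0.037, ω=-0.043
apply F[22]=-0.916 → step 23: x=0.233, v=0.155, θ=-0.038, ω=-0.028
apply F[23]=-0.870 → step 24: x=0.236, v=0.137, θ=-0.038, ω=-0.016
apply F[24]=-0.828 → step 25: x=0.239, v=0.122, θ=-0.039, ω=-0.006
max |θ| = 0.169 ≤ 0.206 over all 26 states.

Answer: never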